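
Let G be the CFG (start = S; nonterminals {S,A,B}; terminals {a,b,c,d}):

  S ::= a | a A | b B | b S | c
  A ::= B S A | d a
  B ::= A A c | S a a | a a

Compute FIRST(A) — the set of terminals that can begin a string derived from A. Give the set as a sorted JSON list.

FIRST iteration:
round 1:
  A via A→d a: +{d}
  B via B→A A c: +{d}
  B via B→a a: +{a}
  S via S→a: +{a}
  S via S→b B: +{b}
  S via S→c: +{c}
  S: {a,b,c}  A: {d}  B: {a,d}
round 2:
  A via A→B S A: +{a}
  B via B→S a a: +{b,c}
  S: {a,b,c}  A: {a,d}  B: {a,b,c,d}
round 3:
  A via A→B S A: +{b,c}
  S: {a,b,c}  A: {a,b,c,d}  B: {a,b,c,d}
round 4: (no change)
  S: {a,b,c}  A: {a,b,c,d}  B: {a,b,c,d}

FIRST(A) = ["a", "b", "c", "d"]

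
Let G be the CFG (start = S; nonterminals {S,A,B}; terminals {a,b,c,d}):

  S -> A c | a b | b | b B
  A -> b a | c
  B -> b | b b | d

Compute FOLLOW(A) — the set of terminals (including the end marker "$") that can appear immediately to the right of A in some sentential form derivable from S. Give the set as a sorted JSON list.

FIRST iteration:
[1]
  A via A→b a: +{b}
  A via A→c: +{c}
  B via B→b: +{b}
  B via B→d: +{d}
  S via S→A c: +{b,c}
  S via S→a b: +{a}
  FIRST(S)={a,b,c}  FIRST(A)={b,c}  FIRST(B)={b,d}
[2] done
  FIRST(S)={a,b,c}  FIRST(A)={b,c}  FIRST(B)={b,d}

FOLLOW sets:
initialize: $ ∈ FOLLOW(S)
pass 1:
  S→A c: FOLLOW(A) ⊇ FIRST(c) = {c}; new: +{c}
  S→b B: FOLLOW(B) ⊇ FOLLOW(S) ⊇ {$}; new: +{$}
  FOLLOW(S)={$}  FOLLOW(A)={c}  FOLLOW(B)={$}
pass 2: (stable)
  FOLLOW(S)={$}  FOLLOW(A)={c}  FOLLOW(B)={$}

FOLLOW(A) = ["c"]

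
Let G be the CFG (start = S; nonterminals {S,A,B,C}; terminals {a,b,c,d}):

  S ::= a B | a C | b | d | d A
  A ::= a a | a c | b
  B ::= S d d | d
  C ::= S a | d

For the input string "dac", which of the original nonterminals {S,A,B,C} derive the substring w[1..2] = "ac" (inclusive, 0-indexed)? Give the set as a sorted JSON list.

Convert to CNF:
  S -> T0 B | T0 C | T2 A | b | d
  A -> T0 T0 | T0 T1 | b
  B -> S X3 | d
  C -> S T0 | d
  T0 -> a
  T1 -> c
  T2 -> d
  X3 -> T2 T2

CYK table (by increasing span), restricted to cells inside w[1..2]:
  T[1,1] 'a' = {T0}  orig:{}
  T[2,2] 'c' = {T1}  orig:{}
  T[1,2] 'ac' = {A}

Original NTs in T[1,2] deriving "ac": ["A"]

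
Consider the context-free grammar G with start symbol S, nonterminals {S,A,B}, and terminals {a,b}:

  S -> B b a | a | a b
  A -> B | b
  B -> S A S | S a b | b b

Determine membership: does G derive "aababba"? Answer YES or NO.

Convert to CNF:
  S -> B X6 | T0 T1 | a
  A -> S X2 | S X3 | T1 T1 | b
  B -> S X4 | S X5 | T1 T1
  T0 -> a
  T1 -> b
  X2 -> A S
  X3 -> T0 T1
  X4 -> A S
  X5 -> T0 T1
  X6 -> T1 T0

CYK fill:
  [0..0]={S,T0}  "a"  orig:{S}
  [1..1]={S,T0}  "a"  orig:{S}
  [2..2]={A,T1}  "b"  orig:{A}
  [3..3]={S,T0}  "a"  orig:{S}
  [4..4]={A,T1}  "b"  orig:{A}
  [5..5]={A,T1}  "b"  orig:{A}
  [6..6]={S,T0}  "a"  orig:{S}
  [0..1]=∅  "aa"
  [1..2]={S,X3,X5}  "ab"  orig:{S}
  [2..3]={X2,X4,X6}  "ba"  orig:{}
  [3..4]={S,X3,X5}  "ab"  orig:{S}
  [4..5]={A,B}  "bb"
  [5..6]={X2,X4,X6}  "ba"  orig:{}
  [0..2]={A,B}  "aab"
  [1..3]={A,B}  "aba"
  [2..4]={X2,X4}  "bab"  orig:{}
  [3..5]=∅  "abb"
  [4..6]={X2,X4}  "bba"  orig:{}
  [0..3]={X2,X4}  "aaba"  orig:{}
  [1..4]={A,B}  "abab"
  [2..5]=∅  "babb"
  [3..6]={A,B}  "abba"
  [0..4]={X2,X4}  "aabab"  orig:{}
  [1..5]=∅  "ababb"
  [2..6]=∅  "babba"
  [0..5]=∅  "aababb"
  [1..6]={S}  "ababba"
  [0..6]=∅  "aababba"

S ∉ T[0,6] ⇒ NO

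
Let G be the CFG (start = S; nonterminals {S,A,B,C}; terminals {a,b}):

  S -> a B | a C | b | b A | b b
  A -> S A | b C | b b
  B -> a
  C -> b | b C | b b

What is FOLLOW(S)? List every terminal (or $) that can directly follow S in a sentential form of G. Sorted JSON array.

FIRST iteration:
iter 1:
  A via A→b C: +{b}
  B via B→a: +{a}
  C via C→b: +{b}
  S via S→a B: +{a}
  S via S→b: +{b}
  S: {a,b}  A: {b}  B: {a}  C: {b}
iter 2:
  A via A→S A: +{a}
  S: {a,b}  A: {a,b}  B: {a}  C: {b}
iter 3: — fixpoint
  S: {a,b}  A: {a,b}  B: {a}  C: {b}

Compute FOLLOW by fixpoint:
seed FOLLOW(S) with $
pass 1:
  A→S A: FOLLOW(S) ⊇ FIRST(A) = {a,b}; new: +{a,b}
  S→a B: FOLLOW(B) ⊇ FOLLOW(S) ⊇ {$,a,b}; new: +{$,a,b}
  S→a C: FOLLOW(C) ⊇ FOLLOW(S) ⊇ {$,a,b}; new: +{$,a,b}
  S→b A: FOLLOW(A) ⊇ FOLLOW(S) ⊇ {$,a,b}; new: +{$,a,b}
  FOLLOW(S)={$,a,b}  FOLLOW(A)={$,a,b}  FOLLOW(B)={$,a,b}  FOLLOW(C)={$,a,b}
pass 2: done
  FOLLOW(S)={$,a,b}  FOLLOW(A)={$,a,b}  FOLLOW(B)={$,a,b}  FOLLOW(C)={$,a,b}

FOLLOW(S) = ["$", "a", "b"]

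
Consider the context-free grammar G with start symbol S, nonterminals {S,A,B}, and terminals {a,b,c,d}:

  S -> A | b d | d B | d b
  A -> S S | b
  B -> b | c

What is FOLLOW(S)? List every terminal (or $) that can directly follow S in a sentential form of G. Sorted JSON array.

FIRST iteration:
round 1:
  A via A→b: +{b}
  B via B→b: +{b}
  B via B→c: +{c}
  S via S→A: +{b}
  S via S→d B: +{d}
  FIRST(S)={b,d}  FIRST(A)={b}  FIRST(B)={b,c}
round 2:
  A via A→S S: +{d}
  FIRST(S)={b,d}  FIRST(A)={b,d}  FIRST(B)={b,c}
round 3: (stable)
  FIRST(S)={b,d}  FIRST(A)={b,d}  FIRST(B)={b,c}

FOLLOW iteration:
seed FOLLOW(S) with $
round 1:
  A→S S: FOLLOW(S) ⊇ FIRST(S) = {b,d}; new: +{b,d}
  S→A: FOLLOW(A) ⊇ FOLLOW(S) ⊇ {$,b,d}; new: +{$,b,d}
  S→d B: FOLLOW(B) ⊇ FOLLOW(S) ⊇ {$,b,d}; new: +{$,b,d}
  FOLLOW(S)={$,b,d}  FOLLOW(A)={$,b,d}  FOLLOW(B)={$,b,d}
round 2: (no change)
  FOLLOW(S)={$,b,d}  FOLLOW(A)={$,b,d}  FOLLOW(B)={$,b,d}

FOLLOW(S) = ["$", "b", "d"]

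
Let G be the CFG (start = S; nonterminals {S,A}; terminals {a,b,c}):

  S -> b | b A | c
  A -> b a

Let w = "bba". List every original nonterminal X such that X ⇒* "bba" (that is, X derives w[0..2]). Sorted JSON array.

CNF form of G:
  S -> T0 A | b | c
  A -> T0 T1
  T0 -> b
  T1 -> a

Fill CYK table bottom-up, restricted to cells inside w[0..2]:
  T[0,0] 'b' = {S,T0}  orig:{S}
  T[1,1] 'b' = {S,T0}  orig:{S}
  T[2,2] 'a' = {T1}  orig:{}
  T[0,1] 'bb' = ∅
  T[1,2] 'ba' = {A}
  T[0,2] 'bba' = {S}

Original NTs in T[0,2] deriving "bba": ["S"]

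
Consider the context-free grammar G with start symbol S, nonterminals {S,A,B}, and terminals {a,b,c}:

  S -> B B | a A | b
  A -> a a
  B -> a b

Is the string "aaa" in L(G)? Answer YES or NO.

CNF form of G:
  S -> B B | T0 A | b
  A -> T0 T0
  B -> T0 T1
  T0 -> a
  T1 -> b

Fill CYK table bottom-up:
  [0..0]={T0}  "a"  orig:{}
  [1..1]={T0}  "a"  orig:{}
  [2..2]={T0}  "a"  orig:{}
  [0..1]={A}  "aa"
  [1..2]={A}  "aa"
  [0..2]={S}  "aaa"

S ∈ T[0,2] ⇒ YES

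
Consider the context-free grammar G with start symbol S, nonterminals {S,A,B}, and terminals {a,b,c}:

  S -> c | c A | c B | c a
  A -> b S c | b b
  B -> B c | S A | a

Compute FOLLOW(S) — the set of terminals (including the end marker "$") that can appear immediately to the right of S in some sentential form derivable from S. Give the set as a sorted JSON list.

Compute FIRST by fixpoint:
[1]
  A via A→b S c: +{b}
  B via B→a: +{a}
  S via S→c: +{c}
  FIRST[S]={c}  FIRST[A]={b}  FIRST[B]={a}
[2]
  B via B→S A: +{c}
  FIRST[S]={c}  FIRST[A]={b}  FIRST[B]={a,c}
[3] done
  FIRST[S]={c}  FIRST[A]={b}  FIRST[B]={a,c}

FOLLOW sets:
initialize: $ ∈ FOLLOW(S)
pass 1:
  A→b S c: FOLLOW(S) ⊇ FIRST(c) = {c}; new: +{c}
  B→B c: FOLLOW(B) ⊇ FIRST(c) = {c}; new: +{c}
  B→S A: FOLLOW(S) ⊇ FIRST(A) = {b}; new: +{b}
  B→S A: FOLLOW(A) ⊇ FOLLOW(B) ⊇ {c}; new: +{c}
  S→c A: FOLLOW(A) ⊇ FOLLOW(S) ⊇ {$,b,c}; new: +{$,b}
  S→c B: FOLLOW(B) ⊇ FOLLOW(S) ⊇ {$,b,c}; new: +{$,b}
  FOLLOW(S)={$,b,c}  FOLLOW(A)={$,b,c}  FOLLOW(B)={$,b,c}
pass 2: (stable)
  FOLLOW(S)={$,b,c}  FOLLOW(A)={$,b,c}  FOLLOW(B)={$,b,c}

FOLLOW(S) = ["$", "b", "c"]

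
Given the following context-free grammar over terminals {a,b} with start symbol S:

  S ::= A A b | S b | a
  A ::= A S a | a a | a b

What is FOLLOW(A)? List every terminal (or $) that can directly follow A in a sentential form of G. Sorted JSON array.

Compute FIRST by fixpoint:
[1]
  A via A→a a: +{a}
  S via S→A A b: +{a}
  S: {a}  A: {a}
[2] — fixpoint
  S: {a}  A: {a}

FOLLOW iteration:
initialize: $ ∈ FOLLOW(S)
[1]
  A→A S a: FOLLOW(A) ⊇ FIRST(S) = {a}; new: +{a}
  A→A S a: FOLLOW(S) ⊇ FIRST(a) = {a}; new: +{a}
  S→A A b: FOLLOW(A) ⊇ FIRST(b) = {b}; new: +{b}
  S→S b: FOLLOW(S) ⊇ FIRST(b) = {b}; new: +{b}
  FOLLOW[S]={$,a,b}  FOLLOW[A]={a,b}
[2] (stable)
  FOLLOW[S]={$,a,b}  FOLLOW[A]={a,b}

FOLLOW(A) = ["a", "b"]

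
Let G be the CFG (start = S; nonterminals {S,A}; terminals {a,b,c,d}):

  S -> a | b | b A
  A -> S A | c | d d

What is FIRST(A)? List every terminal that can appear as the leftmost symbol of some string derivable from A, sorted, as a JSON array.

FIRST sets, iterate to fixpoint:
pass 1:
  A via A→c: +{c}
  A via A→d d: +{d}
  S via S→a: +{a}
  S via S→b: +{b}
  S: {a,b}  A: {c,d}
pass 2:
  A via A→S A: +{a,b}
  S: {a,b}  A: {a,b,c,d}
pass 3: (stable)
  S: {a,b}  A: {a,b,c,d}

FIRST(A) = ["a", "b", "c", "d"]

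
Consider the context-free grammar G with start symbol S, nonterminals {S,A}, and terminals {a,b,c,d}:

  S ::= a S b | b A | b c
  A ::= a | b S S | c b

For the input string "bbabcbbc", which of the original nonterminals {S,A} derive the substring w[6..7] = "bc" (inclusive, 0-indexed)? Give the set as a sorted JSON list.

Convert to CNF:
  S -> T0 A | T0 T1 | T2 X4
  A -> T0 X3 | T1 T0 | a
  T0 -> b
  T1 -> c
  T2 -> a
  X3 -> S S
  X4 -> S T0

CYK fill — only the sub-triangle for w[6..7]:
  T[6,6] 'b' = {T0}  orig:{}
  T[7,7] 'c' = {T1}  orig:{}
  T[6,7] 'bc' = {S}

Original NTs in T[6,7] deriving "bc": ["S"]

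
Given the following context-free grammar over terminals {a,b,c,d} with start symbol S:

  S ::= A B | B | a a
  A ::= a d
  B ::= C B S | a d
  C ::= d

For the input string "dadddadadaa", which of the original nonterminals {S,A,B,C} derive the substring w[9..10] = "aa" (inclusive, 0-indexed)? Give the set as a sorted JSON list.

CNF form of G:
  S -> A B | C X3 | T0 T0 | T0 T1
  A -> T0 T1
  B -> C X2 | T0 T1
  C -> d
  T0 -> a
  T1 -> d
  X2 -> B S
  X3 -> B S

CYK fill, restricted to cells inside w[9..10]:
  cell(9,9) a: {T0}  orig:{}
  cell(10,10) a: {T0}  orig:{}
  cell(9,10) aa: {S}

Original NTs in T[9,10] deriving "aa": ["S"]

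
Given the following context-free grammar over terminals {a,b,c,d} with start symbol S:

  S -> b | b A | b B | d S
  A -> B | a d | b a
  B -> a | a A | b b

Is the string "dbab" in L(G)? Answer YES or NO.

Convert to CNF:
  S -> T1 S | T2 A | T2 B | b
  A -> T0 A | T0 T1 | T2 T0 | T2 T2 | a
  B -> T0 A | T2 T2 | a
  T0 -> a
  T1 -> d
  T2 -> b

CYK table (by increasing span):
  [0..0]={T1}  "d"  orig:{}
  [1..1]={S,T2}  "b"  orig:{S}
  [2..2]={A,B,T0}  "a"  orig:{A,B}
  [3..3]={S,T2}  "b"  orig:{S}
  [0..1]={S}  "db"
  [1..2]={A,S}  "ba"
  [2..3]=∅  "ab"
  [0..2]={S}  "dba"
  [1..3]=∅  "bab"
  [0..3]=∅  "dbab"

S ∉ T[0,3] ⇒ NO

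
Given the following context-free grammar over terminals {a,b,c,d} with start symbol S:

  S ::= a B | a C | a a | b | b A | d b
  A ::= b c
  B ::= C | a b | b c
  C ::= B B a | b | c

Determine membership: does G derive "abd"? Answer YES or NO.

CNF form of G:
  S -> T0 A | T2 B | T2 C | T2 T2 | T3 T0 | b
  A -> T0 T1
  B -> B X4 | T0 T1 | T2 T0 | b | c
  C -> B X5 | b | c
  T0 -> b
  T1 -> c
  T2 -> a
  T3 -> d
  X4 -> B T2
  X5 -> B T2

CYK table (by increasing span):
  cell(0,0) a: {T2}  orig:{}
  cell(1,1) b: {B,C,S,T0}  orig:{B,C,S}
  cell(2,2) d: {T3}  orig:{}
  cell(0,1) ab: {B,S}
  cell(1,2) bd: ∅
  cell(0,2) abd: ∅

S ∉ T[0,2] ⇒ NO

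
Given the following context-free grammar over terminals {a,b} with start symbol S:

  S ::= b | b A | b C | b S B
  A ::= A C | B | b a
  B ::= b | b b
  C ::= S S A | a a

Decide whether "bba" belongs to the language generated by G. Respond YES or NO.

Convert to CNF:
  S -> T0 A | T0 C | T0 X3 | b
  A -> A C | T0 T0 | T0 T1 | b
  B -> T0 T0 | b
  C -> S X2 | T1 T1
  T0 -> b
  T1 -> a
  X2 -> S A
  X3 -> S B

CYK table (by increasing span):
  [0..0]={A,B,S,T0}  "b"  orig:{A,B,S}
  [1..1]={A,B,S,T0}  "b"  orig:{A,B,S}
  [2..2]={T1}  "a"  orig:{}
  [0..1]={A,B,S,X2,X3}  "bb"  orig:{A,B,S}
  [1..2]={A}  "ba"
  [0..2]={S,X2}  "bba"  orig:{S}

S ∈ T[0,2] ⇒ YES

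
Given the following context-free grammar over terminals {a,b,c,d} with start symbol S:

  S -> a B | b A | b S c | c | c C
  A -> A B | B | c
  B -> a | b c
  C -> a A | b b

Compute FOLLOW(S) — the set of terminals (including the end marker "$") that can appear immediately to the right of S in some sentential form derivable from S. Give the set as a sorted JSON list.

FIRST iteration:
round 1:
  A via A→c: +{c}
  B via B→a: +{a}
  B via B→b c: +{b}
  C via C→a A: +{a}
  C via C→b b: +{b}
  S via S→a B: +{a}
  S via S→b A: +{b}
  S via S→c: +{c}
  S: {a,b,c}  A: {c}  B: {a,b}  C: {a,b}
round 2:
  A via A→B: +{a,b}
  S: {a,b,c}  A: {a,b,c}  B: {a,b}  C: {a,b}
round 3: — fixpoint
  S: {a,b,c}  A: {a,b,c}  B: {a,b}  C: {a,b}

Compute FOLLOW by fixpoint:
initialize: $ ∈ FOLLOW(S)
[1]
  A→A B: FOLLOW(A) ⊇ FIRST(B) = {a,b}; new: +{a,b}
  A→A B: FOLLOW(B) ⊇ FOLLOW(A) ⊇ {a,b}; new: +{a,b}
  S→a B: FOLLOW(B) ⊇ FOLLOW(S) ⊇ {$}; new: +{$}
  S→b A: FOLLOW(A) ⊇ FOLLOW(S) ⊇ {$}; new: +{$}
  S→b S c: FOLLOW(S) ⊇ FIRST(c) = {c}; new: +{c}
  S→c C: FOLLOW(C) ⊇ FOLLOW(S) ⊇ {$,c}; new: +{$,c}
  FOLLOW[S]={$,c}  FOLLOW[A]={$,a,b}  FOLLOW[B]={$,a,b}  FOLLOW[C]={$,c}
[2]
  C→a A: FOLLOW(A) ⊇ FOLLOW(C) ⊇ {$,c}; new: +{c}
  S→a B: FOLLOW(B) ⊇ FOLLOW(S) ⊇ {$,c}; new: +{c}
  FOLLOW[S]={$,c}  FOLLOW[A]={$,a,b,c}  FOLLOW[B]={$,a,b,c}  FOLLOW[C]={$,c}
[3] done
  FOLLOW[S]={$,c}  FOLLOW[A]={$,a,b,c}  FOLLOW[B]={$,a,b,c}  FOLLOW[C]={$,c}

FOLLOW(S) = ["$", "c"]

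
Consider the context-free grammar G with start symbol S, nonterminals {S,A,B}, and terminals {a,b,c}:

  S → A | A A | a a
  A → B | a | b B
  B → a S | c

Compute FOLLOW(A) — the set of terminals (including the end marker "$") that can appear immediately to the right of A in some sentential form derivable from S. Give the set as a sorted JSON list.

Compute FIRST by fixpoint:
iter 1:
  A via A→a: +{a}
  A via A→b B: +{b}
  B via B→a S: +{a}
  B via B→c: +{c}
  S via S→A: +{a,b}
  S: {a,b}  A: {a,b}  B: {a,c}
iter 2:
  A via A→B: +{c}
  S via S→A: +{c}
  S: {a,b,c}  A: {a,b,c}  B: {a,c}
iter 3: — fixpoint
  S: {a,b,c}  A: {a,b,c}  B: {a,c}

FOLLOW sets:
initialize: $ ∈ FOLLOW(S)
round 1:
  S→A: FOLLOW(A) ⊇ FOLLOW(S) ⊇ {$}; new: +{$}
  S→A A: FOLLOW(A) ⊇ FIRST(A) = {a,b,c}; new: +{a,b,c}
  FOLLOW[S]={$}  FOLLOW[A]={$,a,b,c}  FOLLOW[B]={}
round 2:
  A→B: FOLLOW(B) ⊇ FOLLOW(A) ⊇ {$,a,b,c}; new: +{$,a,b,c}
  B→a S: FOLLOW(S) ⊇ FOLLOW(B) ⊇ {$,a,b,c}; new: +{a,b,c}
  FOLLOW[S]={$,a,b,c}  FOLLOW[A]={$,a,b,c}  FOLLOW[B]={$,a,b,c}
round 3: done
  FOLLOW[S]={$,a,b,c}  FOLLOW[A]={$,a,b,c}  FOLLOW[B]={$,a,b,c}

FOLLOW(A) = ["$", "a", "b", "c"]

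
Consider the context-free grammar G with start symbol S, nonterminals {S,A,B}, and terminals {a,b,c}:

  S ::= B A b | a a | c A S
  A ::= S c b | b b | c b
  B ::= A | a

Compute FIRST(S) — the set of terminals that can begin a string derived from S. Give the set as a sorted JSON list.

FIRST sets, iterate to fixpoint:
iter 1:
  A via A→b b: +{b}
  A via A→c b: +{c}
  B via B→A: +{b,c}
  B via B→a: +{a}
  S via S→B A b: +{a,b,c}
  FIRST[S]={a,b,c}  FIRST[A]={b,c}  FIRST[B]={a,b,c}
iter 2:
  A via A→S c b: +{a}
  FIRST[S]={a,b,c}  FIRST[A]={a,b,c}  FIRST[B]={a,b,c}
iter 3: — fixpoint
  FIRST[S]={a,b,c}  FIRST[A]={a,b,c}  FIRST[B]={a,b,c}

FIRST(S) = ["a", "b", "c"]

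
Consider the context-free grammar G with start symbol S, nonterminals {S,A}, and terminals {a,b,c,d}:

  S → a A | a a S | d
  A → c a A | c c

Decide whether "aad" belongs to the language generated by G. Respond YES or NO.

CNF form of G:
  S -> T1 A | T1 X3 | d
  A -> T0 T0 | T0 X2
  T0 -> c
  T1 -> a
  X2 -> T1 A
  X3 -> T1 S

CYK fill:
  [0..0]={T1}  "a"  orig:{}
  [1..1]={T1}  "a"  orig:{}
  [2..2]={S}  "d"
  [0..1]=∅  "aa"
  [1..2]={X3}  "ad"  orig:{}
  [0..2]={S}  "aad"

S ∈ T[0,2] ⇒ YES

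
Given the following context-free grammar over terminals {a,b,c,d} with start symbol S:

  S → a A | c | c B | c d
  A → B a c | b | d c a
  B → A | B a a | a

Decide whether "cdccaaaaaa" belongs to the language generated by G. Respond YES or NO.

CNF form of G:
  S -> T0 A | T1 B | T1 T2 | c
  A -> B X3 | T2 X4 | b
  B -> B X5 | B X6 | T2 X7 | a | b
  T0 -> a
  T1 -> c
  T2 -> d
  X3 -> T0 T1
  X4 -> T1 T0
  X5 -> T0 T0
  X6 -> T0 T1
  X7 -> T1 T0

CYK fill:
  [0..0]={S,T1}  "c"  orig:{S}
  [1..1]={T2}  "d"  orig:{}
  [2..2]={S,T1}  "c"  orig:{S}
  [3..3]={S,T1}  "c"  orig:{S}
  [4..4]={B,T0}  "a"  orig:{B}
  [5..5]={B,T0}  "a"  orig:{B}
  [6..6]={B,T0}  "a"  orig:{B}
  [7..7]={B,T0}  "a"  orig:{B}
  [8..8]={B,T0}  "a"  orig:{B}
  [9..9]={B,T0}  "a"  orig:{B}
  [0..1]={S}  "cd"
  [1..2]=∅  "dc"
  [2..3]=∅  "cc"
  [3..4]={S,X4,X7}  "ca"  orig:{S}
  [4..5]={X5}  "aa"  orig:{}
  [5..6]={X5}  "aa"  orig:{}
  [6..7]={X5}  "aa"  orig:{}
  [7..8]={X5}  "aa"  orig:{}
  [8..9]={X5}  "aa"  orig:{}
  [0..2]=∅  "cdc"
  [1..3]=∅  "dcc"
  [2..4]=∅  "cca"
  [3..5]=∅  "caa"
  [4..6]={B}  "aaa"
  [5..7]={B}  "aaa"
  [6..8]={B}  "aaa"
  [7..9]={B}  "aaa"
  [0..3]=∅  "cdcc"
  [1..4]=∅  "dcca"
  [2..5]=∅  "ccaa"
  [3..6]={S}  "caaa"
  [4..7]=∅  "aaaa"
  [5..8]=∅  "aaaa"
  [6..9]=∅  "aaaa"
  [0..4]=∅  "cdcca"
  [1..5]=∅  "dccaa"
  [2..6]=∅  "ccaaa"
  [3..7]=∅  "caaaa"
  [4..8]={B}  "aaaaa"
  [5..9]={B}  "aaaaa"
  [0..5]=∅  "cdccaa"
  [1..6]=∅  "dccaaa"
  [2..7]=∅  "ccaaaa"
  [3..8]={S}  "caaaaa"
  [4..9]=∅  "aaaaaa"
  [0..6]=∅  "cdccaaa"
  [1..7]=∅  "dccaaaa"
  [2..8]=∅  "ccaaaaa"
  [3..9]=∅  "caaaaaa"
  [0..7]=∅  "cdccaaaa"
  [1..8]=∅  "dccaaaaa"
  [2..9]=∅  "ccaaaaaa"
  [0..8]=∅  "cdccaaaaa"
  [1..9]=∅  "dccaaaaaa"
  [0..9]=∅  "cdccaaaaaa"

S ∉ T[0,9] ⇒ NO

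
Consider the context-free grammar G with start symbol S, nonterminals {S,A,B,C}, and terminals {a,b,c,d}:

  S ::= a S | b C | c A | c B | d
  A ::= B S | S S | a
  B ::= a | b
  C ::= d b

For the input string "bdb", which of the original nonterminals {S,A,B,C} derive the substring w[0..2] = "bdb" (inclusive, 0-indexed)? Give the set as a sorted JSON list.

CNF form of G:
  S -> T1 C | T2 S | T3 A | T3 B | d
  A -> B S | S S | a
  B -> a | b
  C -> T0 T1
  T0 -> d
  T1 -> b
  T2 -> a
  T3 -> c

CYK fill — only the sub-triangle for w[0..2]:
  [0..0]={B,T1}  "b"  orig:{B}
  [1..1]={S,T0}  "d"  orig:{S}
  [2..2]={B,T1}  "b"  orig:{B}
  [0..1]={A}  "bd"
  [1..2]={C}  "db"
  [0..2]={S}  "bdb"

Original NTs in T[0,2] deriving "bdb": ["S"]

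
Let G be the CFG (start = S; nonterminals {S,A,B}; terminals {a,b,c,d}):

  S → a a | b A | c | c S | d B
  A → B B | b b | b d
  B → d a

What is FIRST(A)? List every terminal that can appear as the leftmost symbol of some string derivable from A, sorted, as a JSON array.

Compute FIRST by fixpoint:
[1]
  A via A→b b: +{b}
  B via B→d a: +{d}
  S via S→a a: +{a}
  S via S→b A: +{b}
  S via S→c: +{c}
  S via S→d B: +{d}
  FIRST(S)={a,b,c,d}  FIRST(A)={b}  FIRST(B)={d}
[2]
  A via A→B B: +{d}
  FIRST(S)={a,b,c,d}  FIRST(A)={b,d}  FIRST(B)={d}
[3] done
  FIRST(S)={a,b,c,d}  FIRST(A)={b,d}  FIRST(B)={d}

FIRST(A) = ["b", "d"]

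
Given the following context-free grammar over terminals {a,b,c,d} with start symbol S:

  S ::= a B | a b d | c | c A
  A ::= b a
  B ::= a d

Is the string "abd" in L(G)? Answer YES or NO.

CNF form of G:
  S -> T1 B | T1 X4 | T3 A | c
  A -> T0 T1
  B -> T1 T2
  T0 -> b
  T1 -> a
  T2 -> d
  T3 -> c
  X4 -> T0 T2

Fill CYK table bottom-up:
  T[0,0] 'a' = {T1}  orig:{}
  T[1,1] 'b' = {T0}  orig:{}
  T[2,2] 'd' = {T2}  orig:{}
  T[0,1] 'ab' = ∅
  T[1,2] 'bd' = {X4}  orig:{}
  T[0,2] 'abd' = {S}

S ∈ T[0,2] ⇒ YES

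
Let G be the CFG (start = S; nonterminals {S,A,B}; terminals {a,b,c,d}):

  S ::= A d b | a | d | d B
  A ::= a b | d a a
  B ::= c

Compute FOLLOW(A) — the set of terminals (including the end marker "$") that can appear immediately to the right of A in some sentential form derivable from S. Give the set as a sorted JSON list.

Compute FIRST by fixpoint:
[1]
  A via A→a b: +{a}
  A via A→d a a: +{d}
  B via B→c: +{c}
  S via S→A d b: +{a,d}
  FIRST(S)={a,d}  FIRST(A)={a,d}  FIRST(B)={c}
[2] done
  FIRST(S)={a,d}  FIRST(A)={a,d}  FIRST(B)={c}

FOLLOW iteration:
initialize: $ ∈ FOLLOW(S)
round 1:
  S→A d b: FOLLOW(A) ⊇ FIRST(d) = {d}; new: +{d}
  S→d B: FOLLOW(B) ⊇ FOLLOW(S) ⊇ {$}; new: +{$}
  FOLLOW[S]={$}  FOLLOW[A]={d}  FOLLOW[B]={$}
round 2: done
  FOLLOW[S]={$}  FOLLOW[A]={d}  FOLLOW[B]={$}

FOLLOW(A) = ["d"]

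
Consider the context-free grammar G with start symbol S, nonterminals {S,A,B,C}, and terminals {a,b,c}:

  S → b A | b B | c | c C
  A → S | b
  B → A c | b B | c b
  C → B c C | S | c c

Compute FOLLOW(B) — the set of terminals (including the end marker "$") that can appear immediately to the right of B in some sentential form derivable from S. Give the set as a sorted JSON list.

FIRST sets, iterate to fixpoint:
[1]
  A via A→b: +{b}
  B via B→A c: +{b}
  B via B→c b: +{c}
  C via C→B c C: +{b,c}
  S via S→b A: +{b}
  S via S→c: +{c}
  FIRST(S)={b,c}  FIRST(A)={b}  FIRST(B)={b,c}  FIRST(C)={b,c}
[2]
  A via A→S: +{c}
  FIRST(S)={b,c}  FIRST(A)={b,c}  FIRST(B)={b,c}  FIRST(C)={b,c}
[3] (stable)
  FIRST(S)={b,c}  FIRST(A)={b,c}  FIRST(B)={b,c}  FIRST(C)={b,c}

FOLLOW sets:
initialize: $ ∈ FOLLOW(S)
pass 1:
  B→A c: FOLLOW(A) ⊇ FIRST(c) = {c}; new: +{c}
  C→B c C: FOLLOW(B) ⊇ FIRST(c) = {c}; new: +{c}
  S→b A: FOLLOW(A) ⊇ FOLLOW(S) ⊇ {$}; new: +{$}
  S→b B: FOLLOW(B) ⊇ FOLLOW(S) ⊇ {$}; new: +{$}
  S→c C: FOLLOW(C) ⊇ FOLLOW(S) ⊇ {$}; new: +{$}
  FOLLOW[S]={$}  FOLLOW[A]={$,c}  FOLLOW[B]={$,c}  FOLLOW[C]={$}
pass 2:
  A→S: FOLLOW(S) ⊇ FOLLOW(A) ⊇ {$,c}; new: +{c}
  S→c C: FOLLOW(C) ⊇ FOLLOW(S) ⊇ {$,c}; new: +{c}
  FOLLOW[S]={$,c}  FOLLOW[A]={$,c}  FOLLOW[B]={$,c}  FOLLOW[C]={$,c}
pass 3: — fixpoint
  FOLLOW[S]={$,c}  FOLLOW[A]={$,c}  FOLLOW[B]={$,c}  FOLLOW[C]={$,c}

FOLLOW(B) = ["$", "c"]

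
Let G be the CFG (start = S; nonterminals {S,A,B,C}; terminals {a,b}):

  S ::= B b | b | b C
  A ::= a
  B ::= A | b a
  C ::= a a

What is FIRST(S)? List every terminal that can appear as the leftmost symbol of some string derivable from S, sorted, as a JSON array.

Compute FIRST by fixpoint:
iter 1:
  A via A→a: +{a}
  B via B→A: +{a}
  B via B→b a: +{b}
  C via C→a a: +{a}
  S via S→B b: +{a,b}
  S: {a,b}  A: {a}  B: {a,b}  C: {a}
iter 2: (no change)
  S: {a,b}  A: {a}  B: {a,b}  C: {a}

FIRST(S) = ["a", "b"]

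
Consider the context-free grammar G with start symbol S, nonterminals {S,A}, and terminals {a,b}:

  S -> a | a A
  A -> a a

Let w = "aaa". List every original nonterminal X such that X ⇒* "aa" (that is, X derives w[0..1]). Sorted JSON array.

Convert to CNF:
  S -> T0 A | a
  A -> T0 T0
  T0 -> a

CYK fill — only the sub-triangle for w[0..1]:
  cell(0,0) a: {S,T0}  orig:{S}
  cell(1,1) a: {S,T0}  orig:{S}
  cell(0,1) aa: {A}

Original NTs in T[0,1] deriving "aa": ["A"]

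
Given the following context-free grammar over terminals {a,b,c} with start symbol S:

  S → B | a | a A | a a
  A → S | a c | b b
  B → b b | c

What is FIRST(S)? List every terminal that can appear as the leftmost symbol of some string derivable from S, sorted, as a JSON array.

FIRST sets, iterate to fixpoint:
round 1:
  A via A→a c: +{a}
  A via A→b b: +{b}
  B via B→b b: +{b}
  B via B→c: +{c}
  S via S→B: +{b,c}
  S via S→a: +{a}
  S: {a,b,c}  A: {a,b}  B: {b,c}
round 2:
  A via A→S: +{c}
  S: {a,b,c}  A: {a,b,c}  B: {b,c}
round 3: — fixpoint
  S: {a,b,c}  A: {a,b,c}  B: {b,c}

FIRST(S) = ["a", "b", "c"]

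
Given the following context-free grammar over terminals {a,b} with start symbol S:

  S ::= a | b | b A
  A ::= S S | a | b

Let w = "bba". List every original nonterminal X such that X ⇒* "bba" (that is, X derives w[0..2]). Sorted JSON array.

CNF form of G:
  S -> T0 A | a | b
  A -> S S | a | b
  T0 -> b

Fill CYK table bottom-up (cells [i..j] with 0 ≤ i ≤ j ≤ 2 only):
  [0..0]={A,S,T0}  "b"  orig:{A,S}
  [1..1]={A,S,T0}  "b"  orig:{A,S}
  [2..2]={A,S}  "a"
  [0..1]={A,S}  "bb"
  [1..2]={A,S}  "ba"
  [0..2]={A,S}  "bba"

Original NTs in T[0,2] deriving "bba": ["A", "S"]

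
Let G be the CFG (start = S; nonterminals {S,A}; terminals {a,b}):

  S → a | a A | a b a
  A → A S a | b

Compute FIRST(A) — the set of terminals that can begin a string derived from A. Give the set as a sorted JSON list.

FIRST iteration:
iter 1:
  A via A→b: +{b}
  S via S→a: +{a}
  FIRST[S]={a}  FIRST[A]={b}
iter 2: done
  FIRST[S]={a}  FIRST[A]={b}

FIRST(A) = ["b"]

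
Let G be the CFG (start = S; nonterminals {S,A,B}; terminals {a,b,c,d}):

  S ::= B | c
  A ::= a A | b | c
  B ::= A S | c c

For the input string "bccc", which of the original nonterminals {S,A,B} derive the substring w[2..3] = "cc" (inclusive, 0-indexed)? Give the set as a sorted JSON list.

Convert to CNF:
  S -> A S | T1 T1 | c
  A -> T0 A | b | c
  B -> A S | T1 T1
  T0 -> a
  T1 -> c

Fill CYK table bottom-up (cells [i..j] with 2 ≤ i ≤ j ≤ 3 only):
  cell(2,2) c: {A,S,T1}  orig:{A,S}
  cell(3,3) c: {A,S,T1}  orig:{A,S}
  cell(2,3) cc: {B,S}

Original NTs in T[2,3] deriving "cc": ["B", "S"]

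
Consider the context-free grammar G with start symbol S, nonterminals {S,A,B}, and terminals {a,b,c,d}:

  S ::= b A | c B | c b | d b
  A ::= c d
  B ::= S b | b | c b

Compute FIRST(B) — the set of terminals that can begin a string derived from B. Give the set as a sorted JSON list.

FIRST iteration:
iter 1:
  A via A→c d: +{c}
  B via B→b: +{b}
  B via B→c b: +{c}
  S via S→b A: +{b}
  S via S→c B: +{c}
  S via S→d b: +{d}
  S: {b,c,d}  A: {c}  B: {b,c}
iter 2:
  B via B→S b: +{d}
  S: {b,c,d}  A: {c}  B: {b,c,d}
iter 3: (no change)
  S: {b,c,d}  A: {c}  B: {b,c,d}

FIRST(B) = ["b", "c", "d"]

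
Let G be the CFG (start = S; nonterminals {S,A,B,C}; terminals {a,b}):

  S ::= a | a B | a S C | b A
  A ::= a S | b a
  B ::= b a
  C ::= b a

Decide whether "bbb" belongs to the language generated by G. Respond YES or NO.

Convert to CNF:
  S -> T0 B | T0 X2 | T1 A | a
  A -> T0 S | T1 T0
  B -> T1 T0
  C -> T1 T0
  T0 -> a
  T1 -> b
  X2 -> S C

CYK fill:
  T[0,0] 'b' = {T1}  orig:{}
  T[1,1] 'b' = {T1}  orig:{}
  T[2,2] 'b' = {T1}  orig:{}
  T[0,1] 'bb' = ∅
  T[1,2] 'bb' = ∅
  T[0,2] 'bbb' = ∅

S ∉ T[0,2] ⇒ NO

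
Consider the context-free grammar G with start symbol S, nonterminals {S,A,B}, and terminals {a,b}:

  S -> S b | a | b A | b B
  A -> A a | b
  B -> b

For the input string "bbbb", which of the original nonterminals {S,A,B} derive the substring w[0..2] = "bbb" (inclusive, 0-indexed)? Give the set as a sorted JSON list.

CNF form of G:
  S -> S T1 | T1 A | T1 B | a
  A -> A T0 | b
  B -> b
  T0 -> a
  T1 -> b

Fill CYK table bottom-up, restricted to cells inside w[0..2]:
  [0..0]={A,B,T1}  "b"  orig:{A,B}
  [1..1]={A,B,T1}  "b"  orig:{A,B}
  [2..2]={A,B,T1}  "b"  orig:{A,B}
  [0..1]={S}  "bb"
  [1..2]={S}  "bb"
  [0..2]={S}  "bbb"

Original NTs in T[0,2] deriving "bbb": ["S"]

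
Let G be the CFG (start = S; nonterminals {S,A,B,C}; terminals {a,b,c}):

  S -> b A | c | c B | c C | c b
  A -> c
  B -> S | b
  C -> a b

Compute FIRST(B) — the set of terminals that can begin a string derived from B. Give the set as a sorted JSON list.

Compute FIRST by fixpoint:
[1]
  A via A→c: +{c}
  B via B→b: +{b}
  C via C→a b: +{a}
  S via S→b A: +{b}
  S via S→c: +{c}
  FIRST[S]={b,c}  FIRST[A]={c}  FIRST[B]={b}  FIRST[C]={a}
[2]
  B via B→S: +{c}
  FIRST[S]={b,c}  FIRST[A]={c}  FIRST[B]={b,c}  FIRST[C]={a}
[3] — fixpoint
  FIRST[S]={b,c}  FIRST[A]={c}  FIRST[B]={b,c}  FIRST[C]={a}

FIRST(B) = ["b", "c"]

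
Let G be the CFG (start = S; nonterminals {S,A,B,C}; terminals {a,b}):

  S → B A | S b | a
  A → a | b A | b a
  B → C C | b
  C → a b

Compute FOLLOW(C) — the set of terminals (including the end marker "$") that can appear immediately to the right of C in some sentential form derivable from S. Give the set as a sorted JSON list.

Compute FIRST by fixpoint:
iter 1:
  A via A→a: +{a}
  A via A→b A: +{b}
  B via B→b: +{b}
  C via C→a b: +{a}
  S via S→B A: +{b}
  S via S→a: +{a}
  FIRST[S]={a,b}  FIRST[A]={a,b}  FIRST[B]={b}  FIRST[C]={a}
iter 2:
  B via B→C C: +{a}
  FIRST[S]={a,b}  FIRST[A]={a,b}  FIRST[B]={a,b}  FIRST[C]={a}
iter 3: — fixpoint
  FIRST[S]={a,b}  FIRST[A]={a,b}  FIRST[B]={a,b}  FIRST[C]={a}

FOLLOW sets:
initialize: $ ∈ FOLLOW(S)
round 1:
  B→C C: FOLLOW(C) ⊇ FIRST(C) = {a}; new: +{a}
  S→B A: FOLLOW(B) ⊇ FIRST(A) = {a,b}; new: +{a,b}
  S→B A: FOLLOW(A) ⊇ FOLLOW(S) ⊇ {$}; new: +{$}
  S→S b: FOLLOW(S) ⊇ FIRST(b) = {b}; new: +{b}
  S: {$,b}  A: {$}  B: {a,b}  C: {a}
round 2:
  B→C C: FOLLOW(C) ⊇ FOLLOW(B) ⊇ {a,b}; new: +{b}
  S→B A: FOLLOW(A) ⊇ FOLLOW(S) ⊇ {$,b}; new: +{b}
  S: {$,b}  A: {$,b}  B: {a,b}  C: {a,b}
round 3: (stable)
  S: {$,b}  A: {$,b}  B: {a,b}  C: {a,b}

FOLLOW(C) = ["a", "b"]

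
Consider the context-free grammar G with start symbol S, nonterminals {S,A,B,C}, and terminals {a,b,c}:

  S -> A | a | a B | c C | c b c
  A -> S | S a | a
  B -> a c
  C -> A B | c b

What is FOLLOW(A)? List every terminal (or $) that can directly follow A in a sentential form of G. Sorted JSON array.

Compute FIRST by fixpoint:
iter 1:
  A via A→a: +{a}
  B via B→a c: +{a}
  C via C→A B: +{a}
  C via C→c b: +{c}
  S via S→A: +{a}
  S via S→c C: +{c}
  FIRST(S)={a,c}  FIRST(A)={a}  FIRST(B)={a}  FIRST(C)={a,c}
iter 2:
  A via A→S: +{c}
  FIRST(S)={a,c}  FIRST(A)={a,c}  FIRST(B)={a}  FIRST(C)={a,c}
iter 3: (stable)
  FIRST(S)={a,c}  FIRST(A)={a,c}  FIRST(B)={a}  FIRST(C)={a,c}

FOLLOW iteration:
seed FOLLOW(S) with $
pass 1:
  A→S a: FOLLOW(S) ⊇ FIRST(a) = {a}; new: +{a}
  C→A B: FOLLOW(A) ⊇ FIRST(B) = {a}; new: +{a}
  S→A: FOLLOW(A) ⊇ FOLLOW(S) ⊇ {$,a}; new: +{$}
  S→a B: FOLLOW(B) ⊇ FOLLOW(S) ⊇ {$,a}; new: +{$,a}
  S→c C: FOLLOW(C) ⊇ FOLLOW(S) ⊇ {$,a}; new: +{$,a}
  FOLLOW[S]={$,a}  FOLLOW[A]={$,a}  FOLLOW[B]={$,a}  FOLLOW[C]={$,a}
pass 2: done
  FOLLOW[S]={$,a}  FOLLOW[A]={$,a}  FOLLOW[B]={$,a}  FOLLOW[C]={$,a}

FOLLOW(A) = ["$", "a"]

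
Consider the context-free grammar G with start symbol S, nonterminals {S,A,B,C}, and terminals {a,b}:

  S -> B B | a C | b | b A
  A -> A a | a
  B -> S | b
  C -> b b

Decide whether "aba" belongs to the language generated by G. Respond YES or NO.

CNF form of G:
  S -> B B | T0 C | T1 A | b
  A -> A T0 | a
  B -> B B | T0 C | T1 A | b
  C -> T1 T1
  T0 -> a
  T1 -> b

CYK fill:
  cell(0,0) a: {A,T0}  orig:{A}
  cell(1,1) b: {B,S,T1}  orig:{B,S}
  cell(2,2) a: {A,T0}  orig:{A}
  cell(0,1) ab: ∅
  cell(1,2) ba: {B,S}
  cell(0,2) aba: ∅

S ∉ T[0,2] ⇒ NO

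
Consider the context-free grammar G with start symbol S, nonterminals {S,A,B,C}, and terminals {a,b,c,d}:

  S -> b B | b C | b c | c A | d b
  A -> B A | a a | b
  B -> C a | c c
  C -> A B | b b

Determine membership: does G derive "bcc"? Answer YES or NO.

Convert to CNF:
  S -> T1 A | T2 B | T2 C | T2 T1 | T3 T2
  A -> B A | T0 T0 | b
  B -> C T0 | T1 T1
  C -> A B | T2 T2
  T0 -> a
  T1 -> c
  T2 -> b
  T3 -> d

Fill CYK table bottom-up:
  cell(0,0) b: {A,T2}  orig:{A}
  cell(1,1) c: {T1}  orig:{}
  cell(2,2) c: {T1}  orig:{}
  cell(0,1) bc: {S}
  cell(1,2) cc: {B}
  cell(0,2) bcc: {C,S}

S ∈ T[0,2] ⇒ YES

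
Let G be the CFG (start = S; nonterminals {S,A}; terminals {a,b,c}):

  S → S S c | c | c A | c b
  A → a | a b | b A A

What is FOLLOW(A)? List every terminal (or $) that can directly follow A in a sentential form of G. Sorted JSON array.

Compute FIRST by fixpoint:
iter 1:
  A via A→a: +{a}
  A via A→b A A: +{b}
  S via S→c: +{c}
  S: {c}  A: {a,b}
iter 2: (stable)
  S: {c}  A: {a,b}

FOLLOW iteration:
seed FOLLOW(S) with $
pass 1:
  A→b A A: FOLLOW(A) ⊇ FIRST(A) = {a,b}; new: +{a,b}
  S→S S c: FOLLOW(S) ⊇ FIRST(S) = {c}; new: +{c}
  S→c A: FOLLOW(A) ⊇ FOLLOW(S) ⊇ {$,c}; new: +{$,c}
  S: {$,c}  A: {$,a,b,c}
pass 2: (no change)
  S: {$,c}  A: {$,a,b,c}

FOLLOW(A) = ["$", "a", "b", "c"]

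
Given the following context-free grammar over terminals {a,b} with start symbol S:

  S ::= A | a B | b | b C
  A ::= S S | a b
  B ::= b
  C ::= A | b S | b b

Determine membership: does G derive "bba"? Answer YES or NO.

Convert to CNF:
  S -> S S | T0 B | T0 T1 | T1 C | b
  A -> S S | T0 T1
  B -> b
  C -> S S | T0 T1 | T1 S | T1 T1
  T0 -> a
  T1 -> b

Fill CYK table bottom-up:
  cell(0,0) b: {B,S,T1}  orig:{B,S}
  cell(1,1) b: {B,S,T1}  orig:{B,S}
  cell(2,2) a: {T0}  orig:{}
  cell(0,1) bb: {A,C,S}
  cell(1,2) ba: ∅
  cell(0,2) bba: ∅

S ∉ T[0,2] ⇒ NO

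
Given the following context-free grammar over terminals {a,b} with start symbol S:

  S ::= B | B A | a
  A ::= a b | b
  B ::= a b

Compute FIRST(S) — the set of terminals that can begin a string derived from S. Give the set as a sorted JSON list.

Compute FIRST by fixpoint:
iter 1:
  A via A→a b: +{a}
  A via A→b: +{b}
  B via B→a b: +{a}
  S via S→B: +{a}
  S: {a}  A: {a,b}  B: {a}
iter 2: (no change)
  S: {a}  A: {a,b}  B: {a}

FIRST(S) = ["a"]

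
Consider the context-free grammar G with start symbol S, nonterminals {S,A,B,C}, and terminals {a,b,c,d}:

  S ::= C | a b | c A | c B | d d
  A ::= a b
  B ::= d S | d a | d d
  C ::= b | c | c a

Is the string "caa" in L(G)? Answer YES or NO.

CNF form of G:
  S -> T0 T1 | T2 T2 | T3 A | T3 B | T3 T0 | b | c
  A -> T0 T1
  B -> T2 S | T2 T0 | T2 T2
  C -> T3 T0 | b | c
  T0 -> a
  T1 -> b
  T2 -> d
  T3 -> c

Fill CYK table bottom-up:
  cell(0,0) c: {C,S,T3}  orig:{C,S}
  cell(1,1) a: {T0}  orig:{}
  cell(2,2) a: {T0}  orig:{}
  cell(0,1) ca: {C,S}
  cell(1,2) aa: ∅
  cell(0,2) caa: ∅

S ∉ T[0,2] ⇒ NO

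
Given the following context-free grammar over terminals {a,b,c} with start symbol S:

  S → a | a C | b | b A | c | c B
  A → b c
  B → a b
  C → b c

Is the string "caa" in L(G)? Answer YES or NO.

Convert to CNF:
  S -> T0 A | T1 B | T2 C | a | b | c
  A -> T0 T1
  B -> T2 T0
  C -> T0 T1
  T0 -> b
  T1 -> c
  T2 -> a

CYK fill:
  [0..0]={S,T1}  "c"  orig:{S}
  [1..1]={S,T2}  "a"  orig:{S}
  [2..2]={S,T2}  "a"  orig:{S}
  [0..1]=∅  "ca"
  [1..2]=∅  "aa"
  [0..2]=∅  "caa"

S ∉ T[0,2] ⇒ NO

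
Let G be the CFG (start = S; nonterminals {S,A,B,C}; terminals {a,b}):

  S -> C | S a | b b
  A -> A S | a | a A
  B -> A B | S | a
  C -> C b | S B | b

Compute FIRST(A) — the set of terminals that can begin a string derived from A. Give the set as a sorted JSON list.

FIRST iteration:
iter 1:
  A via A→a: +{a}
  B via B→A B: +{a}
  C via C→b: +{b}
  S via S→C: +{b}
  FIRST(S)={b}  FIRST(A)={a}  FIRST(B)={a}  FIRST(C)={b}
iter 2:
  B via B→S: +{b}
  FIRST(S)={b}  FIRST(A)={a}  FIRST(B)={a,b}  FIRST(C)={b}
iter 3: — fixpoint
  FIRST(S)={b}  FIRST(A)={a}  FIRST(B)={a,b}  FIRST(C)={b}

FIRST(A) = ["a"]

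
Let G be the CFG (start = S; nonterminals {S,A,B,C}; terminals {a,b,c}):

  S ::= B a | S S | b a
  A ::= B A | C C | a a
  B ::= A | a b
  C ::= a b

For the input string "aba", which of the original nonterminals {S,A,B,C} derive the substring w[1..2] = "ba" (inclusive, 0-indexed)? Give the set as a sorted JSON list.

CNF form of G:
  S -> B T0 | S S | T1 T0
  A -> B A | C C | T0 T0
  B -> B A | C C | T0 T0 | T0 T1
  C -> T0 T1
  T0 -> a
  T1 -> b

Fill CYK table bottom-up — only the sub-triangle for w[1..2]:
  cell(1,1) b: {T1}  orig:{}
  cell(2,2) a: {T0}  orig:{}
  cell(1,2) ba: {S}

Original NTs in T[1,2] deriving "ba": ["S"]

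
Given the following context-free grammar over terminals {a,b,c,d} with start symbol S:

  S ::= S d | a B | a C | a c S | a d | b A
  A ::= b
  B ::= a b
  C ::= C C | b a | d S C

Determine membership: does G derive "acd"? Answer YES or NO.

Convert to CNF:
  S -> S T2 | T0 B | T0 C | T0 T2 | T0 X5 | T1 A
  A -> b
  B -> T0 T1
  C -> C C | T1 T0 | T2 X4
  T0 -> a
  T1 -> b
  T2 -> d
  T3 -> c
  X4 -> S C
  X5 -> T3 S

CYK table (by increasing span):
  [0..0]={T0}  "a"  orig:{}
  [1..1]={T3}  "c"  orig:{}
  [2..2]={T2}  "d"  orig:{}
  [0..1]=∅  "ac"
  [1..2]=∅  "cd"
  [0..2]=∅  "acd"

S ∉ T[0,2] ⇒ NO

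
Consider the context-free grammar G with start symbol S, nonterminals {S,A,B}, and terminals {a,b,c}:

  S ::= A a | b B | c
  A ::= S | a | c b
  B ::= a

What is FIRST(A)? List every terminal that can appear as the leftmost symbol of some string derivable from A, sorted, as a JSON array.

FIRST sets, iterate to fixpoint:
pass 1:
  A via A→a: +{a}
  A via A→c b: +{c}
  B via B→a: +{a}
  S via S→A a: +{a,c}
  S via S→b B: +{b}
  FIRST(S)={a,b,c}  FIRST(A)={a,c}  FIRST(B)={a}
pass 2:
  A via A→S: +{b}
  FIRST(S)={a,b,c}  FIRST(A)={a,b,c}  FIRST(B)={a}
pass 3: done
  FIRST(S)={a,b,c}  FIRST(A)={a,b,c}  FIRST(B)={a}

FIRST(A) = ["a", "b", "c"]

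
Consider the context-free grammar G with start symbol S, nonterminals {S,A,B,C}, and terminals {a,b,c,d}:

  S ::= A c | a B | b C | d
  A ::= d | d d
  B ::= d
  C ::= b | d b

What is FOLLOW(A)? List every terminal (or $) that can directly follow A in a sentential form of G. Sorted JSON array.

FIRST sets, iterate to fixpoint:
round 1:
  A via A→d: +{d}
  B via B→d: +{d}
  C via C→b: +{b}
  C via C→d b: +{d}
  S via S→A c: +{d}
  S via S→a B: +{a}
  S via S→b C: +{b}
  FIRST(S)={a,b,d}  FIRST(A)={d}  FIRST(B)={d}  FIRST(C)={b,d}
round 2: (stable)
  FIRST(S)={a,b,d}  FIRST(A)={d}  FIRST(B)={d}  FIRST(C)={b,d}

Compute FOLLOW by fixpoint:
seed FOLLOW(S) with $
pass 1:
  S→A c: FOLLOW(A) ⊇ FIRST(c) = {c}; new: +{c}
  S→a B: FOLLOW(B) ⊇ FOLLOW(S) ⊇ {$}; new: +{$}
  S→b C: FOLLOW(C) ⊇ FOLLOW(S) ⊇ {$}; new: +{$}
  FOLLOW[S]={$}  FOLLOW[A]={c}  FOLLOW[B]={$}  FOLLOW[C]={$}
pass 2: (stable)
  FOLLOW[S]={$}  FOLLOW[A]={c}  FOLLOW[B]={$}  FOLLOW[C]={$}

FOLLOW(A) = ["c"]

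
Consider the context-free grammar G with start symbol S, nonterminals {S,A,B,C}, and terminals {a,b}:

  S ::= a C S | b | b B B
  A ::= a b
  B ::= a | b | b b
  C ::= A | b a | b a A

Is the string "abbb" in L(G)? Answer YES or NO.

Convert to CNF:
  S -> T0 X3 | T1 X4 | b
  A -> T0 T1
  B -> T1 T1 | a | b
  C -> T0 T1 | T1 T0 | T1 X2
  T0 -> a
  T1 -> b
  X2 -> T0 A
  X3 -> C S
  X4 -> B B

CYK fill:
  cell(0,0) a: {B,T0}  orig:{B}
  cell(1,1) b: {B,S,T1}  orig:{B,S}
  cell(2,2) b: {B,S,T1}  orig:{B,S}
  cell(3,3) b: {B,S,T1}  orig:{B,S}
  cell(0,1) ab: {A,C,X4}  orig:{A,C}
  cell(1,2) bb: {B,X4}  orig:{B}
  cell(2,3) bb: {B,X4}  orig:{B}
  cell(0,2) abb: {X3,X4}  orig:{}
  cell(1,3) bbb: {S,X4}  orig:{S}
  cell(0,3) abbb: ∅

S ∉ T[0,3] ⇒ NO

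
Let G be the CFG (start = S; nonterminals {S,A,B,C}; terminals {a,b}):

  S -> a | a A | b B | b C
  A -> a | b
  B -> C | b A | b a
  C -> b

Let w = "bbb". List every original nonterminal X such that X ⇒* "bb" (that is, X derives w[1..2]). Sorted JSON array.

CNF form of G:
  S -> T0 B | T0 C | T1 A | a
  A -> a | b
  B -> T0 A | T0 T1 | b
  C -> b
  T0 -> b
  T1 -> a

CYK table (by increasing span) — only the sub-triangle for w[1..2]:
  T[1,1] 'b' = {A,B,C,T0}  orig:{A,B,C}
  T[2,2] 'b' = {A,B,C,T0}  orig:{A,B,C}
  T[1,2] 'bb' = {B,S}

Original NTs in T[1,2] deriving "bb": ["B", "S"]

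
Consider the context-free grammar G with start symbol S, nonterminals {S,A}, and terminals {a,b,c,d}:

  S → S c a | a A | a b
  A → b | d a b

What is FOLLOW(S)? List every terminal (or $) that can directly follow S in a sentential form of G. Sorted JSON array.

FIRST iteration:
pass 1:
  A via A→b: +{b}
  A via A→d a b: +{d}
  S via S→a A: +{a}
  FIRST[S]={a}  FIRST[A]={b,d}
pass 2: — fixpoint
  FIRST[S]={a}  FIRST[A]={b,d}

FOLLOW sets:
seed FOLLOW(S) with $
round 1:
  S→S c a: FOLLOW(S) ⊇ FIRST(c) = {c}; new: +{c}
  S→a A: FOLLOW(A) ⊇ FOLLOW(S) ⊇ {$,c}; new: +{$,c}
  S: {$,c}  A: {$,c}
round 2: (stable)
  S: {$,c}  A: {$,c}

FOLLOW(S) = ["$", "c"]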